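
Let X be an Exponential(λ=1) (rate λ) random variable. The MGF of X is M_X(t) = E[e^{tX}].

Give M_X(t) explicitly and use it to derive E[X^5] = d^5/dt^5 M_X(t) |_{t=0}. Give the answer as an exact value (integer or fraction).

E[X^5] = d^5M/dt^5 |_{t=0} = 120

M_X(t) = 1/(1 - t)
dM/dt = 1/(t^2 - 2*t + 1)
d^2M/dt^2 = -2/(t^3 - 3*t^2 + 3*t - 1)
d^3M/dt^3 = 6/(t^4 - 4*t^3 + 6*t^2 - 4*t + 1)
d^4M/dt^4 = -24/(t^5 - 5*t^4 + 10*t^3 - 10*t^2 + 5*t - 1)
d^5M/dt^5 = 120/(t^6 - 6*t^5 + 15*t^4 - 20*t^3 + 15*t^2 - 6*t + 1)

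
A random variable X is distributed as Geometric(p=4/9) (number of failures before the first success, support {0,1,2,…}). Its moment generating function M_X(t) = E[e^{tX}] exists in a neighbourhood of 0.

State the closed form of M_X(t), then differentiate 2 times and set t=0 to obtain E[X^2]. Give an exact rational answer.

M_X(t) = 4/(9*(1 - 5*e^(t)/9))
M′(t) = 20*e^(t)/(25*e^(2*t) - 90*e^(t) + 81)
M′′(t) = (-100*e^(2*t) - 180*e^(t))/(125*e^(3*t) - 675*e^(2*t) + 1215*e^(t) - 729)

E[X^2] = M′′(0) = 35/8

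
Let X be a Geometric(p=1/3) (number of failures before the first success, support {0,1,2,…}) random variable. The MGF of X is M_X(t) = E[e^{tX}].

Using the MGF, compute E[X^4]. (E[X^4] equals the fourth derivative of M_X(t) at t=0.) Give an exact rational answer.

E[X^4] = M′′′′(0) = 730

M_X(t) = 1/(3*(1 - 2*e^(t)/3))
M′(t) = 2*e^(t)/(4*e^(2*t) - 12*e^(t) + 9)
M′′(t) = (-4*e^(2*t) - 6*e^(t))/(8*e^(3*t) - 36*e^(2*t) + 54*e^(t) - 27)
M′′′(t) = (8*e^(3*t) + 48*e^(2*t) + 18*e^(t))/(16*e^(4*t) - 96*e^(3*t) + 216*e^(2*t) - 216*e^(t) + 81)
M′′′′(t) = (-16*e^(4*t) - 264*e^(3*t) - 396*e^(2*t) - 54*e^(t))/(32*e^(5*t) - 240*e^(4*t) + 720*e^(3*t) - 1080*e^(2*t) + 810*e^(t) - 243)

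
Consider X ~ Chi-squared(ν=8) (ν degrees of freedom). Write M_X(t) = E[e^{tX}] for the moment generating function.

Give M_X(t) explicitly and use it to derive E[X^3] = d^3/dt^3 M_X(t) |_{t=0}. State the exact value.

M_X(t) = (1 - 2*t)^(-4)
M′(t) = -8/(32*t^5 - 80*t^4 + 80*t^3 - 40*t^2 + 10*t - 1)
M′′(t) = 80/(64*t^6 - 192*t^5 + 240*t^4 - 160*t^3 + 60*t^2 - 12*t + 1)
M′′′(t) = -960/(128*t^7 - 448*t^6 + 672*t^5 - 560*t^4 + 280*t^3 - 84*t^2 + 14*t - 1)

E[X^3] = M′′′(0) = 960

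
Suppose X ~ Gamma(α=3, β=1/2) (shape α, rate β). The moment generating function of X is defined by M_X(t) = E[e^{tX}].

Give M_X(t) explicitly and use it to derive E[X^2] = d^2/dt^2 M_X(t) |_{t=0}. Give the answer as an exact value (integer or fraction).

M_X(t) = 1/(8*(1/2 - t)^3)
D^2[M](t) = -48/(32*t^5 - 80*t^4 + 80*t^3 - 40*t^2 + 10*t - 1)

E[X^2] = D^2[M](0) = 48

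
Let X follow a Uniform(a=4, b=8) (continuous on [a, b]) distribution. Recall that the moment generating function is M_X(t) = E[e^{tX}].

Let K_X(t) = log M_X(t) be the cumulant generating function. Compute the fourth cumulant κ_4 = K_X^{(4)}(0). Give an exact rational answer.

M_X(t) = (e^(8*t) - e^(4*t))/(4*t)
K_X(t) = log M_X(t) = -log(t) + log(e^(8*t) - e^(4*t)) - 2*log(2)

κ_4 = K^(4)(0) = -32/15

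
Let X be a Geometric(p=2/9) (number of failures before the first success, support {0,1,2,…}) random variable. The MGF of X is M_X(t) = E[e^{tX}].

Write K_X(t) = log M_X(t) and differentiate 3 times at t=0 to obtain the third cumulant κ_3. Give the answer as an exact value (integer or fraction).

M_X(t) = 2/(9*(1 - 7*e^(t)/9))
K_X(t) = log M_X(t) = -log(1 - 7*e^(t)/9) - 2*log(3) + log(2)
D^3[K](t) = (-441*e^(2*t) - 567*e^(t))/(343*e^(3*t) - 1323*e^(2*t) + 1701*e^(t) - 729)

κ_3 = D^3[K](0) = 126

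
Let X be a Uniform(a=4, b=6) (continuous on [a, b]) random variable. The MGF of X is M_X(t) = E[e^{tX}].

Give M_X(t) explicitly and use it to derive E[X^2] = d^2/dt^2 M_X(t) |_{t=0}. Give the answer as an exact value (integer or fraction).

M_X(t) = (e^(6*t) - e^(4*t))/(2*t)
M^(2)(t) = (18*t^2*e^(6*t) - 8*t^2*e^(4*t) - 6*t*e^(6*t) + 4*t*e^(4*t) + e^(6*t) - e^(4*t))/t^3

E[X^2] = M^(2)(0) = 76/3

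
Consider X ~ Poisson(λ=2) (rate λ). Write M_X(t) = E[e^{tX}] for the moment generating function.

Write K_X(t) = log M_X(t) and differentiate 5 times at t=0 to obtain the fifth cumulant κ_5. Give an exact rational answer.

κ_5 = D^5[K](0) = 2

M_X(t) = e^(2*e^(t) - 2)
K_X(t) = log M_X(t) = 2*e^(t) - 2
D^5[K](t) = 2*e^(t)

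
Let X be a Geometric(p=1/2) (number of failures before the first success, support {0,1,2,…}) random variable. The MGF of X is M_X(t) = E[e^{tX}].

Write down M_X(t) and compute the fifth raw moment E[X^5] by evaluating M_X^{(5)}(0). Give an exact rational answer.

M_X(t) = 1/(2*(1 - e^(t)/2))
D^5[M](t) = (e^(5*t) + 52*e^(4*t) + 264*e^(3*t) + 208*e^(2*t) + 16*e^(t))/(e^(6*t) - 12*e^(5*t) + 60*e^(4*t) - 160*e^(3*t) + 240*e^(2*t) - 192*e^(t) + 64)

E[X^5] = D^5[M](0) = 541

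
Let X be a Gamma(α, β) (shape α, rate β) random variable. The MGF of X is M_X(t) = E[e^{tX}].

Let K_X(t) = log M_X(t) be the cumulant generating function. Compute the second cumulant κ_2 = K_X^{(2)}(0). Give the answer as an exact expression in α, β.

M_X(t) = (β/(β - t))^α
K_X(t) = log M_X(t) = α*(log(β) - log(β - t))
dK/dt = -α/(-β + t)
d^2K/dt^2 = α/(β^2 - 2*β*t + t^2)

κ_2 = d^2K/dt^2 |_{t=0} = α/β^2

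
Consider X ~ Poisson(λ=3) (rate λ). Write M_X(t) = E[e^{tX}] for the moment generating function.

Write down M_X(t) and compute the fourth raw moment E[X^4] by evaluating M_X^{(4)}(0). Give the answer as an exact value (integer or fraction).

M_X(t) = e^(3*e^(t) - 3)
dM/dt = 3*e^(-3)*e^(t)*e^(3*e^(t))
d^2M/dt^2 = (9*e^(2*t)*e^(3*e^(t)) + 3*e^(t)*e^(3*e^(t)))*e^(-3)
d^3M/dt^3 = (27*e^(3*t)*e^(3*e^(t)) + 27*e^(2*t)*e^(3*e^(t)) + 3*e^(t)*e^(3*e^(t)))*e^(-3)
d^4M/dt^4 = (81*e^(4*t)*e^(3*e^(t)) + 162*e^(3*t)*e^(3*e^(t)) + 63*e^(2*t)*e^(3*e^(t)) + 3*e^(t)*e^(3*e^(t)))*e^(-3)

E[X^4] = d^4M/dt^4 |_{t=0} = 309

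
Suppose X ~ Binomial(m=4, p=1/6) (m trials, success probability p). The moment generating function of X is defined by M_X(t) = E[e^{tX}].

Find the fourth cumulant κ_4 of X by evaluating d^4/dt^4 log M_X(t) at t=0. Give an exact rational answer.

κ_4 = K′′′′(0) = 5/54

M_X(t) = (e^(t)/6 + 5/6)^4
K_X(t) = log M_X(t) = 4*log(e^(t)/6 + 5/6)
K′(t) = 4*e^(t)/(e^(t) + 5)
K′′(t) = 20*e^(t)/(e^(2*t) + 10*e^(t) + 25)
K′′′(t) = (-20*e^(2*t) + 100*e^(t))/(e^(3*t) + 15*e^(2*t) + 75*e^(t) + 125)
K′′′′(t) = (20*e^(3*t) - 400*e^(2*t) + 500*e^(t))/(e^(4*t) + 20*e^(3*t) + 150*e^(2*t) + 500*e^(t) + 625)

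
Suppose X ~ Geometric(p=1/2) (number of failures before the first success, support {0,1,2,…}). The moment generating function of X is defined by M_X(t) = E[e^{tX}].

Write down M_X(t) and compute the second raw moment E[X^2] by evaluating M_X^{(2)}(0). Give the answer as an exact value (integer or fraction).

E[X^2] = d^2M/dt^2 |_{t=0} = 3

M_X(t) = 1/(2*(1 - e^(t)/2))
dM/dt = e^(t)/(e^(2*t) - 4*e^(t) + 4)
d^2M/dt^2 = (-e^(2*t) - 2*e^(t))/(e^(3*t) - 6*e^(2*t) + 12*e^(t) - 8)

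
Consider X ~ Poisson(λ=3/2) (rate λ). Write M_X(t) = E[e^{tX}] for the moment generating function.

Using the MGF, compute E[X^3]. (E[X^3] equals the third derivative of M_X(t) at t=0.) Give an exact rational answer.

M_X(t) = e^(3*e^(t)/2 - 3/2)
D^3[M](t) = (27*e^(3*t)*e^(3*e^(t)/2) + 54*e^(2*t)*e^(3*e^(t)/2) + 12*e^(t)*e^(3*e^(t)/2))*e^(-3/2)/8

E[X^3] = D^3[M](0) = 93/8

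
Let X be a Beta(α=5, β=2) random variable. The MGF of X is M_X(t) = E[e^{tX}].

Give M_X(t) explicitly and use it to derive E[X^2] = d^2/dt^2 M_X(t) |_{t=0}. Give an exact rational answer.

M_X(t) = ₁F₁(5; 7; t)
M^(2)(t) = 15*₁F₁(7; 9; t)/28

E[X^2] = M^(2)(0) = 15/28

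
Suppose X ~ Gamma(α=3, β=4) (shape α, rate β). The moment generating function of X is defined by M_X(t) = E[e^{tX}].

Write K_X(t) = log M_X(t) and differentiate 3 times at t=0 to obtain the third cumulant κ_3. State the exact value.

M_X(t) = 64/(4 - t)^3
K_X(t) = log M_X(t) = -3*log(4 - t) + 6*log(2)
K^(3)(t) = -6/(t^3 - 12*t^2 + 48*t - 64)

κ_3 = K^(3)(0) = 3/32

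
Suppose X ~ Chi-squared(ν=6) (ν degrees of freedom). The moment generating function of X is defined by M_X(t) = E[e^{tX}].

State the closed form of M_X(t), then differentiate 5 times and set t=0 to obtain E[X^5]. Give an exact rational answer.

M_X(t) = (1 - 2*t)^(-3)
M′(t) = 6/(16*t^4 - 32*t^3 + 24*t^2 - 8*t + 1)
M′′(t) = -48/(32*t^5 - 80*t^4 + 80*t^3 - 40*t^2 + 10*t - 1)
M′′′(t) = 480/(64*t^6 - 192*t^5 + 240*t^4 - 160*t^3 + 60*t^2 - 12*t + 1)
M′′′′(t) = -5760/(128*t^7 - 448*t^6 + 672*t^5 - 560*t^4 + 280*t^3 - 84*t^2 + 14*t - 1)
M′′′′′(t) = 80640/(256*t^8 - 1024*t^7 + 1792*t^6 - 1792*t^5 + 1120*t^4 - 448*t^3 + 112*t^2 - 16*t + 1)

E[X^5] = M′′′′′(0) = 80640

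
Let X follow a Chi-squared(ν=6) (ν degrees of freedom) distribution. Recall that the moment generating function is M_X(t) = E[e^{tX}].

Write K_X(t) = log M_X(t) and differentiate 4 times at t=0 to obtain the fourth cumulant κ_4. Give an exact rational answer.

M_X(t) = (1 - 2*t)^(-3)
K_X(t) = log M_X(t) = -3*log(1 - 2*t)
dK/dt = -6/(2*t - 1)
d^2K/dt^2 = 12/(4*t^2 - 4*t + 1)
d^3K/dt^3 = -48/(8*t^3 - 12*t^2 + 6*t - 1)
d^4K/dt^4 = 288/(16*t^4 - 32*t^3 + 24*t^2 - 8*t + 1)

κ_4 = d^4K/dt^4 |_{t=0} = 288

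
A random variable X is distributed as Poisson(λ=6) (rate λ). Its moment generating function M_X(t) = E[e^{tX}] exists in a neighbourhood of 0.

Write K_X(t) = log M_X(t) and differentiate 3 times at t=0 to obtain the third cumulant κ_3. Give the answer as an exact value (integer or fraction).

κ_3 = K^(3)(0) = 6

M_X(t) = e^(6*e^(t) - 6)
K_X(t) = log M_X(t) = 6*e^(t) - 6
K^(3)(t) = 6*e^(t)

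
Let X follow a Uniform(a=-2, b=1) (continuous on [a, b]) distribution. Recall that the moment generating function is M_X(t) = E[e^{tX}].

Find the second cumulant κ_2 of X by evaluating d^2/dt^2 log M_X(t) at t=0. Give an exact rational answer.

κ_2 = K^(2)(0) = 3/4

M_X(t) = (e^(t) - e^(-2*t))/(3*t)
K_X(t) = log M_X(t) = -log(t) + log(e^(t) - e^(-2*t)) - log(3)
K^(2)(t) = (-9*t^2*e^(3*t) + e^(6*t) - 2*e^(3*t) + 1)/(t^2*e^(6*t) - 2*t^2*e^(3*t) + t^2)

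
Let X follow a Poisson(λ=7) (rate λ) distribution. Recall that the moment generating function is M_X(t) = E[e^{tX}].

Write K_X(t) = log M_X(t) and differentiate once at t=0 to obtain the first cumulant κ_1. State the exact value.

κ_1 = D[K](0) = 7

M_X(t) = e^(7*e^(t) - 7)
K_X(t) = log M_X(t) = 7*e^(t) - 7
D[K](t) = 7*e^(t)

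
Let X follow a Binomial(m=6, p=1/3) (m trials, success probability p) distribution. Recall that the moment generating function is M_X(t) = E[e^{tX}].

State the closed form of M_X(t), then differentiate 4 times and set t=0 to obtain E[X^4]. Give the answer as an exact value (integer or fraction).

E[X^4] = d^4M/dt^4 |_{t=0} = 508/9

M_X(t) = (e^(t)/3 + 2/3)^6
dM/dt = 2*e^(6*t)/243 + 20*e^(5*t)/243 + 80*e^(4*t)/243 + 160*e^(3*t)/243 + 160*e^(2*t)/243 + 64*e^(t)/243
d^2M/dt^2 = 4*e^(6*t)/81 + 100*e^(5*t)/243 + 320*e^(4*t)/243 + 160*e^(3*t)/81 + 320*e^(2*t)/243 + 64*e^(t)/243
d^3M/dt^3 = 8*e^(6*t)/27 + 500*e^(5*t)/243 + 1280*e^(4*t)/243 + 160*e^(3*t)/27 + 640*e^(2*t)/243 + 64*e^(t)/243
d^4M/dt^4 = 16*e^(6*t)/9 + 2500*e^(5*t)/243 + 5120*e^(4*t)/243 + 160*e^(3*t)/9 + 1280*e^(2*t)/243 + 64*e^(t)/243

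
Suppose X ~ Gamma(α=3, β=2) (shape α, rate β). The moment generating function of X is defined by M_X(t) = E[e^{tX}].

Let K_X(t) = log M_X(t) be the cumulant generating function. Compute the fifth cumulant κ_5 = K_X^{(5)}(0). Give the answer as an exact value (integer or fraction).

κ_5 = d^5K/dt^5 |_{t=0} = 9/4

M_X(t) = 8/(2 - t)^3
K_X(t) = log M_X(t) = -3*log(2 - t) + 3*log(2)
dK/dt = -3/(t - 2)
d^2K/dt^2 = 3/(t^2 - 4*t + 4)
d^3K/dt^3 = -6/(t^3 - 6*t^2 + 12*t - 8)
d^4K/dt^4 = 18/(t^4 - 8*t^3 + 24*t^2 - 32*t + 16)
d^5K/dt^5 = -72/(t^5 - 10*t^4 + 40*t^3 - 80*t^2 + 80*t - 32)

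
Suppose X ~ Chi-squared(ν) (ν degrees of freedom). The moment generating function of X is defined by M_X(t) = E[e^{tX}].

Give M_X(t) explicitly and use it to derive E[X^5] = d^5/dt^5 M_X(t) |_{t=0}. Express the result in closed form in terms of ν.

E[X^5] = M^(5)(0) = ν*(ν^4 + 20*ν^3 + 140*ν^2 + 400*ν + 384)

M_X(t) = (1 - 2*t)^(-ν/2)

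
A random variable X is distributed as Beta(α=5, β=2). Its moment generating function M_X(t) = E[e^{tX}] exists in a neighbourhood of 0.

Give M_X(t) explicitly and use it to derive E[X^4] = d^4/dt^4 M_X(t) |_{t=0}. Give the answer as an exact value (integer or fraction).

M_X(t) = ₁F₁(5; 7; t)
M′(t) = 5*₁F₁(6; 8; t)/7
M′′(t) = 15*₁F₁(7; 9; t)/28
M′′′(t) = 5*₁F₁(8; 10; t)/12
M′′′′(t) = ₁F₁(9; 11; t)/3

E[X^4] = M′′′′(0) = 1/3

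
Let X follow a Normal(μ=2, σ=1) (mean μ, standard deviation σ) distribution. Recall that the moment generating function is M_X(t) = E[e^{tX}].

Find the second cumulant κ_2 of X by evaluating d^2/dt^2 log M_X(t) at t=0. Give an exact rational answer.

M_X(t) = e^(t^2/2 + 2*t)
K_X(t) = log M_X(t) = t^2/2 + 2*t
dK/dt = t + 2
d^2K/dt^2 = 1

κ_2 = d^2K/dt^2 |_{t=0} = 1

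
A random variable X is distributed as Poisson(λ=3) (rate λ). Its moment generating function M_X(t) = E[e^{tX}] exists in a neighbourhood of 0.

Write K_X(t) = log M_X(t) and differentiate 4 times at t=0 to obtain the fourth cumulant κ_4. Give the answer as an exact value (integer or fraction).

M_X(t) = e^(3*e^(t) - 3)
K_X(t) = log M_X(t) = 3*e^(t) - 3
D^4[K](t) = 3*e^(t)

κ_4 = D^4[K](0) = 3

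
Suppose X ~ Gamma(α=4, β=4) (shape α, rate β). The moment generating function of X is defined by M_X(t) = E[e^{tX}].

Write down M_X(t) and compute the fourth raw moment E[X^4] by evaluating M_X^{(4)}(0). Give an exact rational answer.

E[X^4] = M′′′′(0) = 105/32

M_X(t) = 256/(4 - t)^4
M′(t) = -1024/(t^5 - 20*t^4 + 160*t^3 - 640*t^2 + 1280*t - 1024)
M′′(t) = 5120/(t^6 - 24*t^5 + 240*t^4 - 1280*t^3 + 3840*t^2 - 6144*t + 4096)
M′′′(t) = -30720/(t^7 - 28*t^6 + 336*t^5 - 2240*t^4 + 8960*t^3 - 21504*t^2 + 28672*t - 16384)
M′′′′(t) = 215040/(t^8 - 32*t^7 + 448*t^6 - 3584*t^5 + 17920*t^4 - 57344*t^3 + 114688*t^2 - 131072*t + 65536)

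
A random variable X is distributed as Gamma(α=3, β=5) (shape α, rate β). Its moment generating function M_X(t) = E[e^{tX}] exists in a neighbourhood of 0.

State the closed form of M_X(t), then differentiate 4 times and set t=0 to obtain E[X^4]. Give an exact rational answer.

M_X(t) = 125/(5 - t)^3
M′(t) = 375/(t^4 - 20*t^3 + 150*t^2 - 500*t + 625)
M′′(t) = -1500/(t^5 - 25*t^4 + 250*t^3 - 1250*t^2 + 3125*t - 3125)
M′′′(t) = 7500/(t^6 - 30*t^5 + 375*t^4 - 2500*t^3 + 9375*t^2 - 18750*t + 15625)
M′′′′(t) = -45000/(t^7 - 35*t^6 + 525*t^5 - 4375*t^4 + 21875*t^3 - 65625*t^2 + 109375*t - 78125)

E[X^4] = M′′′′(0) = 72/125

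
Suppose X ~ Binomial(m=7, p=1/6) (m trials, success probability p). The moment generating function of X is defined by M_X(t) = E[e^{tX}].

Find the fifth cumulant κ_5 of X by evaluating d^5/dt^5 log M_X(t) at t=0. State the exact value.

κ_5 = d^5K/dt^5 |_{t=0} = -35/81

M_X(t) = (e^(t)/6 + 5/6)^7
K_X(t) = log M_X(t) = 7*log(e^(t)/6 + 5/6)
dK/dt = 7*e^(t)/(e^(t) + 5)
d^2K/dt^2 = 35*e^(t)/(e^(2*t) + 10*e^(t) + 25)
d^3K/dt^3 = (-35*e^(2*t) + 175*e^(t))/(e^(3*t) + 15*e^(2*t) + 75*e^(t) + 125)
d^4K/dt^4 = (35*e^(3*t) - 700*e^(2*t) + 875*e^(t))/(e^(4*t) + 20*e^(3*t) + 150*e^(2*t) + 500*e^(t) + 625)
d^5K/dt^5 = (-35*e^(4*t) + 1925*e^(3*t) - 9625*e^(2*t) + 4375*e^(t))/(e^(5*t) + 25*e^(4*t) + 250*e^(3*t) + 1250*e^(2*t) + 3125*e^(t) + 3125)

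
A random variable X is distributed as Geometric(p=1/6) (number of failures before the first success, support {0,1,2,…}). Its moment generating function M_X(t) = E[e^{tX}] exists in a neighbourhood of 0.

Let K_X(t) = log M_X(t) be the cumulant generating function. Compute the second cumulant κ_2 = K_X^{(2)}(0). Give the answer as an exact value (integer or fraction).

κ_2 = K^(2)(0) = 30

M_X(t) = 1/(6*(1 - 5*e^(t)/6))
K_X(t) = log M_X(t) = -log(1 - 5*e^(t)/6) - log(6)
K^(2)(t) = 30*e^(t)/(25*e^(2*t) - 60*e^(t) + 36)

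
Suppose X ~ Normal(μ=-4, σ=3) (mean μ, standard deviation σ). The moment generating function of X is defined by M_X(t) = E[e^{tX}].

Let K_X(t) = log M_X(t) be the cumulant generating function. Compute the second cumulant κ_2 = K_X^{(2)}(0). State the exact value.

M_X(t) = e^(9*t^2/2 - 4*t)
K_X(t) = log M_X(t) = 9*t^2/2 - 4*t
K′(t) = 9*t - 4
K′′(t) = 9

κ_2 = K′′(0) = 9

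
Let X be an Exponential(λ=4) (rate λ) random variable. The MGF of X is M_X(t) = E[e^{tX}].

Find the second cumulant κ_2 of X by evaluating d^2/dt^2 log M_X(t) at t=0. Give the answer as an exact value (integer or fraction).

κ_2 = D^2[K](0) = 1/16

M_X(t) = 4/(4 - t)
K_X(t) = log M_X(t) = -log(4 - t) + 2*log(2)
D^2[K](t) = 1/(t^2 - 8*t + 16)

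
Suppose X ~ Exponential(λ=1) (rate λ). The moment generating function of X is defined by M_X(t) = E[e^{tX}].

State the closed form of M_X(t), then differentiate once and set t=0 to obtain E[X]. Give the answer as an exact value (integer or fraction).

E[X] = D[M](0) = 1

M_X(t) = 1/(1 - t)
D[M](t) = 1/(t^2 - 2*t + 1)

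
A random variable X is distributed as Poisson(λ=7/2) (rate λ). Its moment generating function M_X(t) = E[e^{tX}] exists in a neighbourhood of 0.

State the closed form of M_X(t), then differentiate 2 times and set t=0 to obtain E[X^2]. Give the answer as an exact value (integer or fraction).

M_X(t) = e^(7*e^(t)/2 - 7/2)
D^2[M](t) = (49*e^(2*t)*e^(7*e^(t)/2) + 14*e^(t)*e^(7*e^(t)/2))*e^(-7/2)/4

E[X^2] = D^2[M](0) = 63/4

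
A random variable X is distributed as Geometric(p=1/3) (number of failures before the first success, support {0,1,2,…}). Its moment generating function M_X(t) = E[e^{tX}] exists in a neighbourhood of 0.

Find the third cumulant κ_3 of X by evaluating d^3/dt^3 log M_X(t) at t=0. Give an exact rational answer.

M_X(t) = 1/(3*(1 - 2*e^(t)/3))
K_X(t) = log M_X(t) = -log(1 - 2*e^(t)/3) - log(3)
K^(3)(t) = (-12*e^(2*t) - 18*e^(t))/(8*e^(3*t) - 36*e^(2*t) + 54*e^(t) - 27)

κ_3 = K^(3)(0) = 30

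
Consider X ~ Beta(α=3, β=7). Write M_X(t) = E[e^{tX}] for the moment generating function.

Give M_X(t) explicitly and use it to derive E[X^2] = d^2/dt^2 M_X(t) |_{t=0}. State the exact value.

M_X(t) = ₁F₁(3; 10; t)
M′(t) = 3*₁F₁(4; 11; t)/10
M′′(t) = 6*₁F₁(5; 12; t)/55

E[X^2] = M′′(0) = 6/55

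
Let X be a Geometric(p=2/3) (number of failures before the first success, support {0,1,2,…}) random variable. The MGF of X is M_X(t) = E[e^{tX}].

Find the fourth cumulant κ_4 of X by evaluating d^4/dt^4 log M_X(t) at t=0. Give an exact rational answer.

M_X(t) = 2/(3*(1 - e^(t)/3))
K_X(t) = log M_X(t) = -log(1 - e^(t)/3) - log(3) + log(2)
K′(t) = -e^(t)/(e^(t) - 3)
K′′(t) = 3*e^(t)/(e^(2*t) - 6*e^(t) + 9)
K′′′(t) = (-3*e^(2*t) - 9*e^(t))/(e^(3*t) - 9*e^(2*t) + 27*e^(t) - 27)
K′′′′(t) = (3*e^(3*t) + 36*e^(2*t) + 27*e^(t))/(e^(4*t) - 12*e^(3*t) + 54*e^(2*t) - 108*e^(t) + 81)

κ_4 = K′′′′(0) = 33/8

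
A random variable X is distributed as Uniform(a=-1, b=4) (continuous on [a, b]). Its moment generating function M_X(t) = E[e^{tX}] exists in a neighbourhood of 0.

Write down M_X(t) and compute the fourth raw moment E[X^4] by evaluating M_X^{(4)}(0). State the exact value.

M_X(t) = (e^(4*t) - e^(-t))/(5*t)
D^4[M](t) = (256*t^4*e^(5*t) - t^4 - 256*t^3*e^(5*t) - 4*t^3 + 192*t^2*e^(5*t) - 12*t^2 - 96*t*e^(5*t) - 24*t + 24*e^(5*t) - 24)*e^(-t)/(5*t^5)

E[X^4] = D^4[M](0) = 41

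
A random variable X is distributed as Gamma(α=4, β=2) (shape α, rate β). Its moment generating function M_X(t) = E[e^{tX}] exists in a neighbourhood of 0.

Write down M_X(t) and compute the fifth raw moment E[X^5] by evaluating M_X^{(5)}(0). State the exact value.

E[X^5] = M′′′′′(0) = 210

M_X(t) = 16/(2 - t)^4
M′(t) = -64/(t^5 - 10*t^4 + 40*t^3 - 80*t^2 + 80*t - 32)
M′′(t) = 320/(t^6 - 12*t^5 + 60*t^4 - 160*t^3 + 240*t^2 - 192*t + 64)
M′′′(t) = -1920/(t^7 - 14*t^6 + 84*t^5 - 280*t^4 + 560*t^3 - 672*t^2 + 448*t - 128)
M′′′′(t) = 13440/(t^8 - 16*t^7 + 112*t^6 - 448*t^5 + 1120*t^4 - 1792*t^3 + 1792*t^2 - 1024*t + 256)
M′′′′′(t) = -107520/(t^9 - 18*t^8 + 144*t^7 - 672*t^6 + 2016*t^5 - 4032*t^4 + 5376*t^3 - 4608*t^2 + 2304*t - 512)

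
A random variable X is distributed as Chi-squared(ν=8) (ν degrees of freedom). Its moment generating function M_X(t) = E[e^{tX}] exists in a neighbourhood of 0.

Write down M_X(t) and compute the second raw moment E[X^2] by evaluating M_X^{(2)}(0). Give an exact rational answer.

E[X^2] = M′′(0) = 80

M_X(t) = (1 - 2*t)^(-4)
M′(t) = -8/(32*t^5 - 80*t^4 + 80*t^3 - 40*t^2 + 10*t - 1)
M′′(t) = 80/(64*t^6 - 192*t^5 + 240*t^4 - 160*t^3 + 60*t^2 - 12*t + 1)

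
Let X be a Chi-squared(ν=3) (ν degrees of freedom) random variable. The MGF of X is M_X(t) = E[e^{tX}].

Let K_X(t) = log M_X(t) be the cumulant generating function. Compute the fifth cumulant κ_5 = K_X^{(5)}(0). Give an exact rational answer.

M_X(t) = (1 - 2*t)^(-3/2)
K_X(t) = log M_X(t) = -3*log(1 - 2*t)/2
K′(t) = -3/(2*t - 1)
K′′(t) = 6/(4*t^2 - 4*t + 1)
K′′′(t) = -24/(8*t^3 - 12*t^2 + 6*t - 1)
K′′′′(t) = 144/(16*t^4 - 32*t^3 + 24*t^2 - 8*t + 1)
K′′′′′(t) = -1152/(32*t^5 - 80*t^4 + 80*t^3 - 40*t^2 + 10*t - 1)

κ_5 = K′′′′′(0) = 1152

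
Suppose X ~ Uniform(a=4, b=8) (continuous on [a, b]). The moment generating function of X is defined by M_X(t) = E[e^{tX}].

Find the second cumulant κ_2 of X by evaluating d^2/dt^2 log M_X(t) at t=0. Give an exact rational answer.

M_X(t) = (e^(8*t) - e^(4*t))/(4*t)
K_X(t) = log M_X(t) = -log(t) + log(e^(8*t) - e^(4*t)) - 2*log(2)
D^2[K](t) = (-16*t^2*e^(4*t) + e^(8*t) - 2*e^(4*t) + 1)/(t^2*e^(8*t) - 2*t^2*e^(4*t) + t^2)

κ_2 = D^2[K](0) = 4/3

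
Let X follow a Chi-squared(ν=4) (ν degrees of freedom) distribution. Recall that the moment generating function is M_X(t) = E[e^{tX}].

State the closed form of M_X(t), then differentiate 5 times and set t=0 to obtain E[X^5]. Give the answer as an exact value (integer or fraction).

M_X(t) = (1 - 2*t)^(-2)
D^5[M](t) = -23040/(128*t^7 - 448*t^6 + 672*t^5 - 560*t^4 + 280*t^3 - 84*t^2 + 14*t - 1)

E[X^5] = D^5[M](0) = 23040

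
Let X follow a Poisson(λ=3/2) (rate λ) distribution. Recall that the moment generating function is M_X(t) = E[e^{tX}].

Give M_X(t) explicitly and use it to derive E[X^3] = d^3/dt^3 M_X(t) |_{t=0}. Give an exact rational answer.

E[X^3] = M^(3)(0) = 93/8

M_X(t) = e^(3*e^(t)/2 - 3/2)
M^(3)(t) = (27*e^(3*t)*e^(3*e^(t)/2) + 54*e^(2*t)*e^(3*e^(t)/2) + 12*e^(t)*e^(3*e^(t)/2))*e^(-3/2)/8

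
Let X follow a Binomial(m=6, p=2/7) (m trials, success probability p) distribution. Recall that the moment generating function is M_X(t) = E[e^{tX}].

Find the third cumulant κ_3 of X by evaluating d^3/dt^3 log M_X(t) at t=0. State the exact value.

M_X(t) = (2*e^(t)/7 + 5/7)^6
K_X(t) = log M_X(t) = 6*log(2*e^(t)/7 + 5/7)
K′(t) = 12*e^(t)/(2*e^(t) + 5)
K′′(t) = 60*e^(t)/(4*e^(2*t) + 20*e^(t) + 25)
K′′′(t) = (-120*e^(2*t) + 300*e^(t))/(8*e^(3*t) + 60*e^(2*t) + 150*e^(t) + 125)

κ_3 = K′′′(0) = 180/343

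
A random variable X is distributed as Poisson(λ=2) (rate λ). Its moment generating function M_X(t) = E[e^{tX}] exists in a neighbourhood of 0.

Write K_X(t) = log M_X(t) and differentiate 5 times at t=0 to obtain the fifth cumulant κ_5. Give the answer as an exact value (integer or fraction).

M_X(t) = e^(2*e^(t) - 2)
K_X(t) = log M_X(t) = 2*e^(t) - 2
K^(5)(t) = 2*e^(t)

κ_5 = K^(5)(0) = 2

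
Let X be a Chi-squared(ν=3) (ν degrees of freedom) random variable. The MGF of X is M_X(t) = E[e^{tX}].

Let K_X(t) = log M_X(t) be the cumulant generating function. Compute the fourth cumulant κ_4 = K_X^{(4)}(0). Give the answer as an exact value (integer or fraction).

M_X(t) = (1 - 2*t)^(-3/2)
K_X(t) = log M_X(t) = -3*log(1 - 2*t)/2
D^4[K](t) = 144/(16*t^4 - 32*t^3 + 24*t^2 - 8*t + 1)

κ_4 = D^4[K](0) = 144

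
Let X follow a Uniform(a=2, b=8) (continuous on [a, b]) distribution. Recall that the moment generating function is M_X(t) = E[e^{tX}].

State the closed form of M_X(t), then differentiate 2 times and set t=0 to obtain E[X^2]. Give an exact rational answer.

E[X^2] = M^(2)(0) = 28

M_X(t) = (e^(8*t) - e^(2*t))/(6*t)
M^(2)(t) = (32*t^2*e^(8*t) - 2*t^2*e^(2*t) - 8*t*e^(8*t) + 2*t*e^(2*t) + e^(8*t) - e^(2*t))/(3*t^3)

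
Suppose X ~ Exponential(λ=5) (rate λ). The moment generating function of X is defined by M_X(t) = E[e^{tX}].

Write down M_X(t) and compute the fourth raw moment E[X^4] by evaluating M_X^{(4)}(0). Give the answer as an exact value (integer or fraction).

E[X^4] = d^4M/dt^4 |_{t=0} = 24/625

M_X(t) = 5/(5 - t)
dM/dt = 5/(t^2 - 10*t + 25)
d^2M/dt^2 = -10/(t^3 - 15*t^2 + 75*t - 125)
d^3M/dt^3 = 30/(t^4 - 20*t^3 + 150*t^2 - 500*t + 625)
d^4M/dt^4 = -120/(t^5 - 25*t^4 + 250*t^3 - 1250*t^2 + 3125*t - 3125)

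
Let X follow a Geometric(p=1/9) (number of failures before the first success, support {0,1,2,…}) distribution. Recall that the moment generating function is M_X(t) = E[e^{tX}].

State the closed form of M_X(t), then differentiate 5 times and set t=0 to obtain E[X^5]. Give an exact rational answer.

M_X(t) = 1/(9*(1 - 8*e^(t)/9))

E[X^5] = M^(5)(0) = 4993928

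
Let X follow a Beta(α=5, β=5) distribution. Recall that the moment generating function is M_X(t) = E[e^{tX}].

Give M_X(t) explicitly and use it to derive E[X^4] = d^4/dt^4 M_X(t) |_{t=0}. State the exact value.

E[X^4] = d^4M/dt^4 |_{t=0} = 14/143

M_X(t) = ₁F₁(5; 10; t)
dM/dt = ₁F₁(6; 11; t)/2
d^2M/dt^2 = 3*₁F₁(7; 12; t)/11
d^3M/dt^3 = 7*₁F₁(8; 13; t)/44
d^4M/dt^4 = 14*₁F₁(9; 14; t)/143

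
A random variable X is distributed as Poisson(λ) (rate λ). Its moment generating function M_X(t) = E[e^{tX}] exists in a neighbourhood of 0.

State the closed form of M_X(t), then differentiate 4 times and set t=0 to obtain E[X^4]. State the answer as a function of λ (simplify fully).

E[X^4] = d^4M/dt^4 |_{t=0} = λ*(λ^3 + 6*λ^2 + 7*λ + 1)

M_X(t) = e^(λ*(e^(t) - 1))
dM/dt = λ*e^(-λ)*e^(t)*e^(λ*e^(t))
d^2M/dt^2 = (λ^2*e^(2*t)*e^(λ*e^(t)) + λ*e^(t)*e^(λ*e^(t)))*e^(-λ)
d^3M/dt^3 = (λ^3*e^(3*t)*e^(λ*e^(t)) + 3*λ^2*e^(2*t)*e^(λ*e^(t)) + λ*e^(t)*e^(λ*e^(t)))*e^(-λ)
d^4M/dt^4 = (λ^4*e^(4*t)*e^(λ*e^(t)) + 6*λ^3*e^(3*t)*e^(λ*e^(t)) + 7*λ^2*e^(2*t)*e^(λ*e^(t)) + λ*e^(t)*e^(λ*e^(t)))*e^(-λ)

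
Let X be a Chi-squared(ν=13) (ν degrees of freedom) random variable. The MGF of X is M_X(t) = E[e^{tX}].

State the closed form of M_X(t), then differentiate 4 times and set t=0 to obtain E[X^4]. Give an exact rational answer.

M_X(t) = (1 - 2*t)^(-13/2)
M′(t) = -13/(128*t^7*√(1 - 2*t) - 448*t^6*√(1 - 2*t) + 672*t^5*√(1 - 2*t) - 560*t^4*√(1 - 2*t) + 280*t^3*√(1 - 2*t) - 84*t^2*√(1 - 2*t) + 14*t*√(1 - 2*t) - √(1 - 2*t))

E[X^4] = M′′′′(0) = 62985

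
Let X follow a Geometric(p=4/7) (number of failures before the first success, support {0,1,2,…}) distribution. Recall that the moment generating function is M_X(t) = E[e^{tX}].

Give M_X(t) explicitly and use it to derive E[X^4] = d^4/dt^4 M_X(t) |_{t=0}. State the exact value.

E[X^4] = M^(4)(0) = 1005/32

M_X(t) = 4/(7*(1 - 3*e^(t)/7))
M^(4)(t) = (-324*e^(4*t) - 8316*e^(3*t) - 19404*e^(2*t) - 4116*e^(t))/(243*e^(5*t) - 2835*e^(4*t) + 13230*e^(3*t) - 30870*e^(2*t) + 36015*e^(t) - 16807)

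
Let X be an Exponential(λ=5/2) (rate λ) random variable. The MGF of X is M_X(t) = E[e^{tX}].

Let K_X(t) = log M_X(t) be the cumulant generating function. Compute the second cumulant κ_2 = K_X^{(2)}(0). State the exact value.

κ_2 = d^2K/dt^2 |_{t=0} = 4/25

M_X(t) = 5/(2*(5/2 - t))
K_X(t) = log M_X(t) = -log(5/2 - t) - log(2) + log(5)
dK/dt = -2/(2*t - 5)
d^2K/dt^2 = 4/(4*t^2 - 20*t + 25)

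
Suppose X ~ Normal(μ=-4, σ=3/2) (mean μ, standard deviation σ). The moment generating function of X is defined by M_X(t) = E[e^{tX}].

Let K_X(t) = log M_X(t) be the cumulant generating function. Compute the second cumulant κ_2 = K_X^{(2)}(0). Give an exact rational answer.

M_X(t) = e^(9*t^2/8 - 4*t)
K_X(t) = log M_X(t) = 9*t^2/8 - 4*t
dK/dt = 9*t/4 - 4
d^2K/dt^2 = 9/4

κ_2 = d^2K/dt^2 |_{t=0} = 9/4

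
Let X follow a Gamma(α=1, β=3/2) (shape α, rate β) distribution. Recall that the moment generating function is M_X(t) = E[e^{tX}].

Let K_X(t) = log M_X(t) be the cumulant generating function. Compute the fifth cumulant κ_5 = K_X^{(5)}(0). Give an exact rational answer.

M_X(t) = 3/(2*(3/2 - t))
K_X(t) = log M_X(t) = -log(3/2 - t) - log(2) + log(3)
D^5[K](t) = -768/(32*t^5 - 240*t^4 + 720*t^3 - 1080*t^2 + 810*t - 243)

κ_5 = D^5[K](0) = 256/81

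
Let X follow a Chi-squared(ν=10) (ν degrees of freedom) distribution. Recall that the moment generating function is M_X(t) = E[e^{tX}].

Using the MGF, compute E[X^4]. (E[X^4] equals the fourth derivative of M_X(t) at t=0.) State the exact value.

M_X(t) = (1 - 2*t)^(-5)
M′(t) = 10/(64*t^6 - 192*t^5 + 240*t^4 - 160*t^3 + 60*t^2 - 12*t + 1)
M′′(t) = -120/(128*t^7 - 448*t^6 + 672*t^5 - 560*t^4 + 280*t^3 - 84*t^2 + 14*t - 1)
M′′′(t) = 1680/(256*t^8 - 1024*t^7 + 1792*t^6 - 1792*t^5 + 1120*t^4 - 448*t^3 + 112*t^2 - 16*t + 1)
M′′′′(t) = -26880/(512*t^9 - 2304*t^8 + 4608*t^7 - 5376*t^6 + 4032*t^5 - 2016*t^4 + 672*t^3 - 144*t^2 + 18*t - 1)

E[X^4] = M′′′′(0) = 26880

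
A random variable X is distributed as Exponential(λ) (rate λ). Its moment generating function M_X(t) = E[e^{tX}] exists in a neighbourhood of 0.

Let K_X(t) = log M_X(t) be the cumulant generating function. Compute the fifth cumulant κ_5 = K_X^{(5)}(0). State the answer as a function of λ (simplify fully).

M_X(t) = λ/(λ - t)
K_X(t) = log M_X(t) = log(λ) - log(λ - t)
K^(5)(t) = -24/(-λ^5 + 5*λ^4*t - 10*λ^3*t^2 + 10*λ^2*t^3 - 5*λ*t^4 + t^5)

κ_5 = K^(5)(0) = 24/λ^5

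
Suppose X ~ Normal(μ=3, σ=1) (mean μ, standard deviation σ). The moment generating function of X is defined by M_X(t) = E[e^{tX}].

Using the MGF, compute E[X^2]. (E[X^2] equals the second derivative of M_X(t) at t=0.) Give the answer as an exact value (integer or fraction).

E[X^2] = D^2[M](0) = 10

M_X(t) = e^(t^2/2 + 3*t)
D^2[M](t) = t^2*e^(3*t)*e^(t^2/2) + 6*t*e^(3*t)*e^(t^2/2) + 10*e^(3*t)*e^(t^2/2)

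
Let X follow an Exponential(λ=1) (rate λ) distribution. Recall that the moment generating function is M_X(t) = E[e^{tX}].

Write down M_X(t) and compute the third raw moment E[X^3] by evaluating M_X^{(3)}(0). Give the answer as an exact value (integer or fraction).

E[X^3] = d^3M/dt^3 |_{t=0} = 6

M_X(t) = 1/(1 - t)
dM/dt = 1/(t^2 - 2*t + 1)
d^2M/dt^2 = -2/(t^3 - 3*t^2 + 3*t - 1)
d^3M/dt^3 = 6/(t^4 - 4*t^3 + 6*t^2 - 4*t + 1)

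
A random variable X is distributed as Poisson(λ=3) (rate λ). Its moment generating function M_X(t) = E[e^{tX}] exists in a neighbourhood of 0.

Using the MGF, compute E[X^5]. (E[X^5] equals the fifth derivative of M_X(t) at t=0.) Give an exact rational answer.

M_X(t) = e^(3*e^(t) - 3)
dM/dt = 3*e^(-3)*e^(t)*e^(3*e^(t))
d^2M/dt^2 = (9*e^(2*t)*e^(3*e^(t)) + 3*e^(t)*e^(3*e^(t)))*e^(-3)
d^3M/dt^3 = (27*e^(3*t)*e^(3*e^(t)) + 27*e^(2*t)*e^(3*e^(t)) + 3*e^(t)*e^(3*e^(t)))*e^(-3)
d^4M/dt^4 = (81*e^(4*t)*e^(3*e^(t)) + 162*e^(3*t)*e^(3*e^(t)) + 63*e^(2*t)*e^(3*e^(t)) + 3*e^(t)*e^(3*e^(t)))*e^(-3)
d^5M/dt^5 = (243*e^(5*t)*e^(3*e^(t)) + 810*e^(4*t)*e^(3*e^(t)) + 675*e^(3*t)*e^(3*e^(t)) + 135*e^(2*t)*e^(3*e^(t)) + 3*e^(t)*e^(3*e^(t)))*e^(-3)

E[X^5] = d^5M/dt^5 |_{t=0} = 1866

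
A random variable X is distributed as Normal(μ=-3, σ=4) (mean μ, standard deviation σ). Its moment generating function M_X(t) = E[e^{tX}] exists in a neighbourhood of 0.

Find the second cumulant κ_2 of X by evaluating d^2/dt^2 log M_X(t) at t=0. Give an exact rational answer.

M_X(t) = e^(8*t^2 - 3*t)
K_X(t) = log M_X(t) = 8*t^2 - 3*t
D^2[K](t) = 16

κ_2 = D^2[K](0) = 16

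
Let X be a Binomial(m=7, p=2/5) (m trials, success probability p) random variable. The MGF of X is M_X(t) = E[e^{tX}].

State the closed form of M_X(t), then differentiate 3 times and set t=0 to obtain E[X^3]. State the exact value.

M_X(t) = (2*e^(t)/5 + 3/5)^7
M^(3)(t) = 43904*e^(7*t)/78125 + 290304*e^(6*t)/78125 + 6048*e^(5*t)/625 + 193536*e^(4*t)/15625 + 122472*e^(3*t)/15625 + 163296*e^(2*t)/78125 + 10206*e^(t)/78125

E[X^3] = M^(3)(0) = 182/5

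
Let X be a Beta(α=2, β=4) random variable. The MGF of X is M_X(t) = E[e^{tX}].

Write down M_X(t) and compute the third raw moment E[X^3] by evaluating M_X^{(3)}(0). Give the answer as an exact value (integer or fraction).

M_X(t) = ₁F₁(2; 6; t)
M^(3)(t) = ₁F₁(5; 9; t)/14

E[X^3] = M^(3)(0) = 1/14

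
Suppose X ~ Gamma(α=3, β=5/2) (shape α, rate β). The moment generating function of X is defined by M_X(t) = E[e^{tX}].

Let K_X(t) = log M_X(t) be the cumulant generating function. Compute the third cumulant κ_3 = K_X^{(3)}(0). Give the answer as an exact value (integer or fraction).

M_X(t) = 125/(8*(5/2 - t)^3)
K_X(t) = log M_X(t) = -3*log(5/2 - t) - 3*log(2) + 3*log(5)
dK/dt = -6/(2*t - 5)
d^2K/dt^2 = 12/(4*t^2 - 20*t + 25)
d^3K/dt^3 = -48/(8*t^3 - 60*t^2 + 150*t - 125)

κ_3 = d^3K/dt^3 |_{t=0} = 48/125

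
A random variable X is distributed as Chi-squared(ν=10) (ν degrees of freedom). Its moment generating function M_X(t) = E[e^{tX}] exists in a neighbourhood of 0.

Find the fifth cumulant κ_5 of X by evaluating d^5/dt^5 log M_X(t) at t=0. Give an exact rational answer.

κ_5 = K′′′′′(0) = 3840

M_X(t) = (1 - 2*t)^(-5)
K_X(t) = log M_X(t) = -5*log(1 - 2*t)
K′(t) = -10/(2*t - 1)
K′′(t) = 20/(4*t^2 - 4*t + 1)
K′′′(t) = -80/(8*t^3 - 12*t^2 + 6*t - 1)
K′′′′(t) = 480/(16*t^4 - 32*t^3 + 24*t^2 - 8*t + 1)
K′′′′′(t) = -3840/(32*t^5 - 80*t^4 + 80*t^3 - 40*t^2 + 10*t - 1)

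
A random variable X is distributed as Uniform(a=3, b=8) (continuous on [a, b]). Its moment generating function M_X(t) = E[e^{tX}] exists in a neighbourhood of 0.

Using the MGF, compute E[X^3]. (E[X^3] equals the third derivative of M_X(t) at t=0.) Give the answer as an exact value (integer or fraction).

E[X^3] = M^(3)(0) = 803/4

M_X(t) = (e^(8*t) - e^(3*t))/(5*t)
M^(3)(t) = (512*t^3*e^(8*t) - 27*t^3*e^(3*t) - 192*t^2*e^(8*t) + 27*t^2*e^(3*t) + 48*t*e^(8*t) - 18*t*e^(3*t) - 6*e^(8*t) + 6*e^(3*t))/(5*t^4)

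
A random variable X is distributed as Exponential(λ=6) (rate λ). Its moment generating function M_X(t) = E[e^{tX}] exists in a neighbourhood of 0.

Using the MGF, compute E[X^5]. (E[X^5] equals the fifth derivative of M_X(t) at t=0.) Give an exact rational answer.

M_X(t) = 6/(6 - t)
dM/dt = 6/(t^2 - 12*t + 36)
d^2M/dt^2 = -12/(t^3 - 18*t^2 + 108*t - 216)
d^3M/dt^3 = 36/(t^4 - 24*t^3 + 216*t^2 - 864*t + 1296)
d^4M/dt^4 = -144/(t^5 - 30*t^4 + 360*t^3 - 2160*t^2 + 6480*t - 7776)
d^5M/dt^5 = 720/(t^6 - 36*t^5 + 540*t^4 - 4320*t^3 + 19440*t^2 - 46656*t + 46656)

E[X^5] = d^5M/dt^5 |_{t=0} = 5/324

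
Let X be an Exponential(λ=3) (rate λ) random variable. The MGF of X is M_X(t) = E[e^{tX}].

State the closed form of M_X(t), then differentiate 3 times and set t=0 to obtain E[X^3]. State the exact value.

E[X^3] = D^3[M](0) = 2/9

M_X(t) = 3/(3 - t)
D^3[M](t) = 18/(t^4 - 12*t^3 + 54*t^2 - 108*t + 81)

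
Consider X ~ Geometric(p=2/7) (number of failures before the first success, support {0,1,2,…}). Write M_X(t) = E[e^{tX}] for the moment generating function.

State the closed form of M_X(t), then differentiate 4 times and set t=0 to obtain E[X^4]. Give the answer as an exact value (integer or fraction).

E[X^4] = d^4M/dt^4 |_{t=0} = 1590

M_X(t) = 2/(7*(1 - 5*e^(t)/7))
dM/dt = 10*e^(t)/(25*e^(2*t) - 70*e^(t) + 49)
d^2M/dt^2 = (-50*e^(2*t) - 70*e^(t))/(125*e^(3*t) - 525*e^(2*t) + 735*e^(t) - 343)
d^3M/dt^3 = (250*e^(3*t) + 1400*e^(2*t) + 490*e^(t))/(625*e^(4*t) - 3500*e^(3*t) + 7350*e^(2*t) - 6860*e^(t) + 2401)
d^4M/dt^4 = (-1250*e^(4*t) - 19250*e^(3*t) - 26950*e^(2*t) - 3430*e^(t))/(3125*e^(5*t) - 21875*e^(4*t) + 61250*e^(3*t) - 85750*e^(2*t) + 60025*e^(t) - 16807)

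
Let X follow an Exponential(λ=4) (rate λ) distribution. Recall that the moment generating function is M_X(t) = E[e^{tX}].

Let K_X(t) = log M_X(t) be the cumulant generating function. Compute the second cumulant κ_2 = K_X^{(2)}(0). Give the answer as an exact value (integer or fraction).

κ_2 = K′′(0) = 1/16

M_X(t) = 4/(4 - t)
K_X(t) = log M_X(t) = -log(4 - t) + 2*log(2)
K′(t) = -1/(t - 4)
K′′(t) = 1/(t^2 - 8*t + 16)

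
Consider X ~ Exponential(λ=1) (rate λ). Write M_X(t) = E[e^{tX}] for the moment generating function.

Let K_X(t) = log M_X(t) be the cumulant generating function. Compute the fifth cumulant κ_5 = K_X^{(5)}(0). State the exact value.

M_X(t) = 1/(1 - t)
K_X(t) = log M_X(t) = -log(1 - t)
K^(5)(t) = -24/(t^5 - 5*t^4 + 10*t^3 - 10*t^2 + 5*t - 1)

κ_5 = K^(5)(0) = 24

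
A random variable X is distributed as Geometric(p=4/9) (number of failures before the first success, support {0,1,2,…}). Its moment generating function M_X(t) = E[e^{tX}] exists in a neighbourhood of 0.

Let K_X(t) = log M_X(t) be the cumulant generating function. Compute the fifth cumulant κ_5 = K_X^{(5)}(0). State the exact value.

κ_5 = d^5K/dt^5 |_{t=0} = 43785/128

M_X(t) = 4/(9*(1 - 5*e^(t)/9))
K_X(t) = log M_X(t) = -log(1 - 5*e^(t)/9) - 2*log(3) + 2*log(2)
dK/dt = -5*e^(t)/(5*e^(t) - 9)
d^2K/dt^2 = 45*e^(t)/(25*e^(2*t) - 90*e^(t) + 81)
d^3K/dt^3 = (-225*e^(2*t) - 405*e^(t))/(125*e^(3*t) - 675*e^(2*t) + 1215*e^(t) - 729)
d^4K/dt^4 = (1125*e^(3*t) + 8100*e^(2*t) + 3645*e^(t))/(625*e^(4*t) - 4500*e^(3*t) + 12150*e^(2*t) - 14580*e^(t) + 6561)
d^5K/dt^5 = (-5625*e^(4*t) - 111375*e^(3*t) - 200475*e^(2*t) - 32805*e^(t))/(3125*e^(5*t) - 28125*e^(4*t) + 101250*e^(3*t) - 182250*e^(2*t) + 164025*e^(t) - 59049)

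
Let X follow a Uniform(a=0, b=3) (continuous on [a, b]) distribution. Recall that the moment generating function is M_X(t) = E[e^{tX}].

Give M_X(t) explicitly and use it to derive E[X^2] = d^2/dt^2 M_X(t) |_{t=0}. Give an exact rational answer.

E[X^2] = d^2M/dt^2 |_{t=0} = 3

M_X(t) = (e^(3*t) - 1)/(3*t)
dM/dt = (3*t*e^(3*t) - e^(3*t) + 1)/(3*t^2)
d^2M/dt^2 = (9*t^2*e^(3*t) - 6*t*e^(3*t) + 2*e^(3*t) - 2)/(3*t^3)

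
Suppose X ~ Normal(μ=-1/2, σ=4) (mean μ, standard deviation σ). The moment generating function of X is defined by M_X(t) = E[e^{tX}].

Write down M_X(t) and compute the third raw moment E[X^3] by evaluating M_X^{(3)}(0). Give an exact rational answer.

M_X(t) = e^(8*t^2 - t/2)
M′(t) = 16*t*e^(-t/2)*e^(8*t^2) - e^(-t/2)*e^(8*t^2)/2
M′′(t) = (1024*t^2*e^(8*t^2) - 64*t*e^(8*t^2) + 65*e^(8*t^2))*e^(-t/2)/4
M′′′(t) = (32768*t^3*e^(8*t^2) - 3072*t^2*e^(8*t^2) + 6240*t*e^(8*t^2) - 193*e^(8*t^2))*e^(-t/2)/8

E[X^3] = M′′′(0) = -193/8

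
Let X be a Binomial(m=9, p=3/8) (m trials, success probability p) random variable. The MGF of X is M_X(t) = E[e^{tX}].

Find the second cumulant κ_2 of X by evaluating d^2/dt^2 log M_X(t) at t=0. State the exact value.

M_X(t) = (3*e^(t)/8 + 5/8)^9
K_X(t) = log M_X(t) = 9*log(3*e^(t)/8 + 5/8)
dK/dt = 27*e^(t)/(3*e^(t) + 5)
d^2K/dt^2 = 135*e^(t)/(9*e^(2*t) + 30*e^(t) + 25)

κ_2 = d^2K/dt^2 |_{t=0} = 135/64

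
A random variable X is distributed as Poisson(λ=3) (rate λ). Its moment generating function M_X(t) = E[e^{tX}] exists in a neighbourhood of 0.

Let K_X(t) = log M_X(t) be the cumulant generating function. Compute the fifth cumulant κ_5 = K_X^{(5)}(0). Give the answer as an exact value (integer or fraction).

κ_5 = d^5K/dt^5 |_{t=0} = 3

M_X(t) = e^(3*e^(t) - 3)
K_X(t) = log M_X(t) = 3*e^(t) - 3
dK/dt = 3*e^(t)
d^2K/dt^2 = 3*e^(t)
d^3K/dt^3 = 3*e^(t)
d^4K/dt^4 = 3*e^(t)
d^5K/dt^5 = 3*e^(t)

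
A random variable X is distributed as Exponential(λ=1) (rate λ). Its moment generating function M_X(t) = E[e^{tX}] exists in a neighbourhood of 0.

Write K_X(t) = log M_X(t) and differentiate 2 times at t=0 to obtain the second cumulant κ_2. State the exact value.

M_X(t) = 1/(1 - t)
K_X(t) = log M_X(t) = -log(1 - t)
K′(t) = -1/(t - 1)
K′′(t) = 1/(t^2 - 2*t + 1)

κ_2 = K′′(0) = 1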